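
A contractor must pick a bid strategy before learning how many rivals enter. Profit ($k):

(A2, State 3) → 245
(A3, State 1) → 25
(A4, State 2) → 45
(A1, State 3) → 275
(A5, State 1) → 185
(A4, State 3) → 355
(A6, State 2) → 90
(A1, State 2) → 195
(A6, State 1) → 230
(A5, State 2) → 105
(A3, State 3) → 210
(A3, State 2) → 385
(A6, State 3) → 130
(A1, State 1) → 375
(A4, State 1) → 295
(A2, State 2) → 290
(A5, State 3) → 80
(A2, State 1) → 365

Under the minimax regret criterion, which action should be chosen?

A2

Column bests: State 1=375, State 2=385, State 3=355.
A1 regrets: 0, 190, 80 → max 190
A2 regrets: 10, 95, 110 → max 110
A3 regrets: 350, 0, 145 → max 350
A4 regrets: 80, 340, 0 → max 340
A5 regrets: 190, 280, 275 → max 280
A6 regrets: 145, 295, 225 → max 295
Smallest max regret = 110 → A2.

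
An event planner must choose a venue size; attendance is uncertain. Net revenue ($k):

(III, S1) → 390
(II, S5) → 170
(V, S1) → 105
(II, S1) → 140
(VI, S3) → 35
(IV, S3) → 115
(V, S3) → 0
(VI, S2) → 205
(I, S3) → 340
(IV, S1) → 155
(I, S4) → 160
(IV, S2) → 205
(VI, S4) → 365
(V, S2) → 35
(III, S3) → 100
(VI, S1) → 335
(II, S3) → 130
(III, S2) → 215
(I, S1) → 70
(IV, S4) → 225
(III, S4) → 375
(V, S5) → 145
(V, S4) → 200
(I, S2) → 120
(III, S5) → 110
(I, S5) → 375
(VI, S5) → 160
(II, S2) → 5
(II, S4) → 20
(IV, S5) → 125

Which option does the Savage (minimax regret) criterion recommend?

IV

Column bests: S1=390, S2=215, S3=340, S4=375, S5=375.
I regrets: 320, 95, 0, 215, 0 → max 320
II regrets: 250, 210, 210, 355, 205 → max 355
III regrets: 0, 0, 240, 0, 265 → max 265
IV regrets: 235, 10, 225, 150, 250 → max 250
V regrets: 285, 180, 340, 175, 230 → max 340
VI regrets: 55, 10, 305, 10, 215 → max 305
Smallest max regret = 250 → IV.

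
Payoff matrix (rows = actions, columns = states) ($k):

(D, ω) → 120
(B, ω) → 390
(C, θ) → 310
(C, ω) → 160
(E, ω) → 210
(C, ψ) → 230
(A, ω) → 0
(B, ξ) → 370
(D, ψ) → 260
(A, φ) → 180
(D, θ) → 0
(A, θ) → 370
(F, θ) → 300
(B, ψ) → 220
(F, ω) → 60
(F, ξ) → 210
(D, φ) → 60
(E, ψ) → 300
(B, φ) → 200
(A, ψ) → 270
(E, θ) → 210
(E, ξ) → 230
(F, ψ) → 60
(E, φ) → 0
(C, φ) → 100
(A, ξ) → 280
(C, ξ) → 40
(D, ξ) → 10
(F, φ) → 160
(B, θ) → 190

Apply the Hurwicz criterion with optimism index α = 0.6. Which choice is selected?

A: 0.6·370 + 0.4·0 = 222
B: 0.6·390 + 0.4·190 = 310
C: 0.6·310 + 0.4·40 = 202
D: 0.6·260 + 0.4·0 = 156
E: 0.6·300 + 0.4·0 = 180
F: 0.6·300 + 0.4·60 = 204
Highest Hurwicz score = 310 → B.

B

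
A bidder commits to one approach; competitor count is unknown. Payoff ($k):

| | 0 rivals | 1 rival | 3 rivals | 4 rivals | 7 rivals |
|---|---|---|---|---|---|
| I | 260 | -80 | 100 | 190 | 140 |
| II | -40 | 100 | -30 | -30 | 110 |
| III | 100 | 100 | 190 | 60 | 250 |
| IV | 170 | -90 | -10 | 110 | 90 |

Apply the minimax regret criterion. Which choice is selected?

Column bests: 0 rivals=260, 1 rival=100, 3 rivals=190, 4 rivals=190, 7 rivals=250.
I regrets: 0, 180, 90, 0, 110 → max 180
II regrets: 300, 0, 220, 220, 140 → max 300
III regrets: 160, 0, 0, 130, 0 → max 160
IV regrets: 90, 190, 200, 80, 160 → max 200
Smallest max regret = 160 → III.

III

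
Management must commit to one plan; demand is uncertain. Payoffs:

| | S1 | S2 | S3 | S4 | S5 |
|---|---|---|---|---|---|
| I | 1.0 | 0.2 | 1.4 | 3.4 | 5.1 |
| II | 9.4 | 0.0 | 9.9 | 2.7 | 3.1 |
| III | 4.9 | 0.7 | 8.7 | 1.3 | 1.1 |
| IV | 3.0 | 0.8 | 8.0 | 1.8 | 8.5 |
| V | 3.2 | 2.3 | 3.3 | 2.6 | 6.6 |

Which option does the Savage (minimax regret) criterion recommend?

II

Column bests: S1=9.4, S2=2.3, S3=9.9, S4=3.4, S5=8.5.
I regrets: 8.4, 2.1, 8.5, 0.0, 3.4 → max 8.5
II regrets: 0.0, 2.3, 0.0, 0.7, 5.4 → max 5.4
III regrets: 4.5, 1.6, 1.2, 2.1, 7.4 → max 7.4
IV regrets: 6.4, 1.5, 1.9, 1.6, 0.0 → max 6.4
V regrets: 6.2, 0.0, 6.6, 0.8, 1.9 → max 6.6
Smallest max regret = 5.4 → II.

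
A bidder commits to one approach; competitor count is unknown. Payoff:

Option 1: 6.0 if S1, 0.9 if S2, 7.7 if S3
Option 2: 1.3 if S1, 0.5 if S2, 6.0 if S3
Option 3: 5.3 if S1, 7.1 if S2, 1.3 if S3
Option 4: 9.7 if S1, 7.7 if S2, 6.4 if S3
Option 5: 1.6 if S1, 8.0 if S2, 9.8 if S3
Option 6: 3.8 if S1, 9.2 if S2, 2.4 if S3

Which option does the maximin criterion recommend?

Option 4

Row minima: Option 1=0.9, Option 2=0.5, Option 3=1.3, Option 4=6.4, Option 5=1.6, Option 6=2.4
Best worst-case = 6.4 → Option 4.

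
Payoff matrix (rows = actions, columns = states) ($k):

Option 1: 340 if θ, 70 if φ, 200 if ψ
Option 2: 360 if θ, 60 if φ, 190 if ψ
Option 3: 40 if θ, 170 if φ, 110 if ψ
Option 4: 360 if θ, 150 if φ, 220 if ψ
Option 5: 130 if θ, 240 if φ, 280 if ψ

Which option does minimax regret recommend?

Column bests: θ=360, φ=240, ψ=280.
Option 1 regrets: 20, 170, 80 → max 170
Option 2 regrets: 0, 180, 90 → max 180
Option 3 regrets: 320, 70, 170 → max 320
Option 4 regrets: 0, 90, 60 → max 90
Option 5 regrets: 230, 0, 0 → max 230
Smallest max regret = 90 → Option 4.

Option 4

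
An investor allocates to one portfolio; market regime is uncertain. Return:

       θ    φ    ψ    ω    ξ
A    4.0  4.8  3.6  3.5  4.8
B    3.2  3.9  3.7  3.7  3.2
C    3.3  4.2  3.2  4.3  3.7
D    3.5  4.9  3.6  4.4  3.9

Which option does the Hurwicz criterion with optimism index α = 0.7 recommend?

D

A: 0.7·4.8 + 0.3·3.5 = 4.41
B: 0.7·3.9 + 0.3·3.2 = 3.69
C: 0.7·4.3 + 0.3·3.2 = 3.97
D: 0.7·4.9 + 0.3·3.5 = 4.48
Highest Hurwicz score = 4.48 → D.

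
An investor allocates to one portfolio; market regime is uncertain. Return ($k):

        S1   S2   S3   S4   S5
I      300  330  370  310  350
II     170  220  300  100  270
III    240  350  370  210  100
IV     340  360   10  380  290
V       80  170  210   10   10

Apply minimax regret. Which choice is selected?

I

Column bests: S1=340, S2=360, S3=370, S4=380, S5=350.
I regrets: 40, 30, 0, 70, 0 → max 70
II regrets: 170, 140, 70, 280, 80 → max 280
III regrets: 100, 10, 0, 170, 250 → max 250
IV regrets: 0, 0, 360, 0, 60 → max 360
V regrets: 260, 190, 160, 370, 340 → max 370
Smallest max regret = 70 → I.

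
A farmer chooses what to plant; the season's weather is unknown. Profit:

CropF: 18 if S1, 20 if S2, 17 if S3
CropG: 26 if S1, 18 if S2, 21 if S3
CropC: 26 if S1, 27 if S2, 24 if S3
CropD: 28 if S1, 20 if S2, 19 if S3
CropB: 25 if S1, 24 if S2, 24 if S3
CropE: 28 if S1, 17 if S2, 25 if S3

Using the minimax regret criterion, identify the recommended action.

CropC

Column bests: S1=28, S2=27, S3=25.
CropF regrets: 10, 7, 8 → max 10
CropG regrets: 2, 9, 4 → max 9
CropC regrets: 2, 0, 1 → max 2
CropD regrets: 0, 7, 6 → max 7
CropB regrets: 3, 3, 1 → max 3
CropE regrets: 0, 10, 0 → max 10
Smallest max regret = 2 → CropC.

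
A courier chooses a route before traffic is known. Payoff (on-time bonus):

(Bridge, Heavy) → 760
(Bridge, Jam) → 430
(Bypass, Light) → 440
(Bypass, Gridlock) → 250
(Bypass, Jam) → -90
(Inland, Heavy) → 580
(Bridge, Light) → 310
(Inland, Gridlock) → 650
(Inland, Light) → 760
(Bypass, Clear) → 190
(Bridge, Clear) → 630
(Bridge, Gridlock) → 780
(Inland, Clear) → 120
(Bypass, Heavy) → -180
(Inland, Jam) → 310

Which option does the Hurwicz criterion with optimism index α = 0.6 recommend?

Inland: 0.6·760 + 0.4·120 = 504
Bridge: 0.6·780 + 0.4·310 = 592
Bypass: 0.6·440 + 0.4·(-180) = 192
Highest Hurwicz score = 592 → Bridge.

Bridge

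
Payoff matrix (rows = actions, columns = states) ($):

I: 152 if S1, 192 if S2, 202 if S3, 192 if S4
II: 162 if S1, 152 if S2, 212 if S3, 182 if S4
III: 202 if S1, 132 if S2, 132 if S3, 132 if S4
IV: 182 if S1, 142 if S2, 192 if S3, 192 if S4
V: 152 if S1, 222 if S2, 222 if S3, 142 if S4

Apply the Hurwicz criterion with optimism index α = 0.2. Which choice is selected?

I: 0.2·202 + 0.8·152 = 162
II: 0.2·212 + 0.8·152 = 164
III: 0.2·202 + 0.8·132 = 146
IV: 0.2·192 + 0.8·142 = 152
V: 0.2·222 + 0.8·142 = 158
Highest Hurwicz score = 164 → II.

II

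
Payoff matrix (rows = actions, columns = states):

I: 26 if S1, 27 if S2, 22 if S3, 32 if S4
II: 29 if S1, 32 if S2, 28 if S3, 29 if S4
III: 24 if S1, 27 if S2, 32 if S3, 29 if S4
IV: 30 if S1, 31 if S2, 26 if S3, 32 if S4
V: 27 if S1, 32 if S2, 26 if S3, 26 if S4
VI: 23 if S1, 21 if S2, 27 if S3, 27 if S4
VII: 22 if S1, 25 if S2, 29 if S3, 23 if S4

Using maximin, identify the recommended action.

Row minima: I=22, II=28, III=24, IV=26, V=26, VI=21, VII=22
Best worst-case = 28 → II.

II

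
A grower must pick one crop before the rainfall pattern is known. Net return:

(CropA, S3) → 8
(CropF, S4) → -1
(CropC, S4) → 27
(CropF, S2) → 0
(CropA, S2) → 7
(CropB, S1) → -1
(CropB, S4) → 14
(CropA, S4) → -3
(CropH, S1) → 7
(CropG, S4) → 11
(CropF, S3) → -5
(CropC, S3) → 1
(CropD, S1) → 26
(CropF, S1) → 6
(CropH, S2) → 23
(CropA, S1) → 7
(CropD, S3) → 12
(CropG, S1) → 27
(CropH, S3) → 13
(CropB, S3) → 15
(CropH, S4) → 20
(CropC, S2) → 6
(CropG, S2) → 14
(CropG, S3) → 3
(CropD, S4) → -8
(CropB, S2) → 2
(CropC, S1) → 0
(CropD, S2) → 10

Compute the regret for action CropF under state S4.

Best payoff under S4 is 27.
Regret = 27 − (-1) = 28.

28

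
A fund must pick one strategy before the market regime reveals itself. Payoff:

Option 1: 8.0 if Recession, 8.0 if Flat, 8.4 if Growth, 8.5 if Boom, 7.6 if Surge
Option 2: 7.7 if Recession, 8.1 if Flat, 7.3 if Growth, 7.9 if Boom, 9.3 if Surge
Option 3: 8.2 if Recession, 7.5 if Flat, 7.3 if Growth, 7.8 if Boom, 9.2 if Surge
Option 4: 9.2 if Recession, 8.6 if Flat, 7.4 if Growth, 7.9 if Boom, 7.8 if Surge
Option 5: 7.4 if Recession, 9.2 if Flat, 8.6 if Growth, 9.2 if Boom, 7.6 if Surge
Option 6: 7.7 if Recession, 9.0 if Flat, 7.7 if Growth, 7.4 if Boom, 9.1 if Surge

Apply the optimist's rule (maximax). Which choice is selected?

Row maxima: Option 1=8.5, Option 2=9.3, Option 3=9.2, Option 4=9.2, Option 5=9.2, Option 6=9.1
Best best-case = 9.3 → Option 2.

Option 2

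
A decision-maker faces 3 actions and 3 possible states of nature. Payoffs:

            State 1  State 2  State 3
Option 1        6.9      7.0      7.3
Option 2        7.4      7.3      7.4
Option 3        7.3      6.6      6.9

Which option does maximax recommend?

Option 2

Row maxima: Option 1=7.3, Option 2=7.4, Option 3=7.3
Best best-case = 7.4 → Option 2.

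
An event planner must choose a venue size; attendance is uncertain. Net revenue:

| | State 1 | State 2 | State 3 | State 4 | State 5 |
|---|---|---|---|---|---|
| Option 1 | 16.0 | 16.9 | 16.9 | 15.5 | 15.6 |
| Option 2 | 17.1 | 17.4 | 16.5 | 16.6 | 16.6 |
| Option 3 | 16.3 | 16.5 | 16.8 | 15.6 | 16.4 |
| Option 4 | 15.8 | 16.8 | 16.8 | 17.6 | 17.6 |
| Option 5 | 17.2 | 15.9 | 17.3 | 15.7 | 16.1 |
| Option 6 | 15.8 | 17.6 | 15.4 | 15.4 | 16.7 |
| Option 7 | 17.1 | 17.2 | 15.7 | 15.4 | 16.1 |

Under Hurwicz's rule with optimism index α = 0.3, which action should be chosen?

Option 2

Option 1: 0.3·16.9 + 0.7·15.5 = 15.92
Option 2: 0.3·17.4 + 0.7·16.5 = 16.77
Option 3: 0.3·16.8 + 0.7·15.6 = 15.96
Option 4: 0.3·17.6 + 0.7·15.8 = 16.34
Option 5: 0.3·17.3 + 0.7·15.7 = 16.18
Option 6: 0.3·17.6 + 0.7·15.4 = 16.06
Option 7: 0.3·17.2 + 0.7·15.4 = 15.94
Highest Hurwicz score = 16.77 → Option 2.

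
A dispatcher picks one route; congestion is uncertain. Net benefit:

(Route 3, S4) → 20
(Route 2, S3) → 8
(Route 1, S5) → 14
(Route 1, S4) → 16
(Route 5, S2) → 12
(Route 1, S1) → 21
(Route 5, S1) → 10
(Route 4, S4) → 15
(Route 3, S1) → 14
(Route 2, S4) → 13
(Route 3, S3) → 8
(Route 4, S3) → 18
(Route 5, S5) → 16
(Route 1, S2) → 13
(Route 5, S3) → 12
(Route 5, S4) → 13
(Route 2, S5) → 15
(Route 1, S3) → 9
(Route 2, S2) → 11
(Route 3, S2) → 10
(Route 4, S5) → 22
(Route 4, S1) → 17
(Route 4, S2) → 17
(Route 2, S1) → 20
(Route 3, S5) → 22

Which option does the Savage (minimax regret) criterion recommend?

Column bests: S1=21, S2=17, S3=18, S4=20, S5=22.
Route 1 regrets: 0, 4, 9, 4, 8 → max 9
Route 2 regrets: 1, 6, 10, 7, 7 → max 10
Route 3 regrets: 7, 7, 10, 0, 0 → max 10
Route 4 regrets: 4, 0, 0, 5, 0 → max 5
Route 5 regrets: 11, 5, 6, 7, 6 → max 11
Smallest max regret = 5 → Route 4.

Route 4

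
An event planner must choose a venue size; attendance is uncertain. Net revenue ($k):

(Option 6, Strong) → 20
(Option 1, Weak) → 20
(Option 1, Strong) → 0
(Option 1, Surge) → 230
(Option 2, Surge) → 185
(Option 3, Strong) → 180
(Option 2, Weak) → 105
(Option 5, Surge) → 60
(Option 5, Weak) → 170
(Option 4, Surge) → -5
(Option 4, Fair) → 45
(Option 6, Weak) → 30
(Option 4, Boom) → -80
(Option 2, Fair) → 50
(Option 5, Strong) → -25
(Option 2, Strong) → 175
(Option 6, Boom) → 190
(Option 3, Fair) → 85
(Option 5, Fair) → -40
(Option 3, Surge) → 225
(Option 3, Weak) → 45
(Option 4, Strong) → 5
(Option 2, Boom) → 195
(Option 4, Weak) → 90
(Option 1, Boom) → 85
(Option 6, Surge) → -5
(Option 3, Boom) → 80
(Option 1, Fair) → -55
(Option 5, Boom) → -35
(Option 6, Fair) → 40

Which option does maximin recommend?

Option 2

Row minima: Option 1=-55, Option 2=50, Option 3=45, Option 4=-80, Option 5=-40, Option 6=-5
Best worst-case = 50 → Option 2.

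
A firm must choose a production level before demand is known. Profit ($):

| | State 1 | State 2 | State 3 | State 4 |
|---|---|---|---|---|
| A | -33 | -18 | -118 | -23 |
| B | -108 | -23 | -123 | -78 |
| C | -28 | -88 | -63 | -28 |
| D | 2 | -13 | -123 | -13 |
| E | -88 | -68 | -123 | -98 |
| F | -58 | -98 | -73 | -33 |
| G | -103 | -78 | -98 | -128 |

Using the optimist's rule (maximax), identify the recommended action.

Row maxima: A=-18, B=-23, C=-28, D=2, E=-68, F=-33, G=-78
Best best-case = 2 → D.

D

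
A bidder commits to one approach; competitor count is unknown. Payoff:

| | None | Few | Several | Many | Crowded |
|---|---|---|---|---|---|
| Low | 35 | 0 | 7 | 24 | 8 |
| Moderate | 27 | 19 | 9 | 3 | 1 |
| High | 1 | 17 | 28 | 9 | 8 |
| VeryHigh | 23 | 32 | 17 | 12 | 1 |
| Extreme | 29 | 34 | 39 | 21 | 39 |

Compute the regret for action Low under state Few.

Best payoff under Few is 34.
Regret = 34 − 0 = 34.

34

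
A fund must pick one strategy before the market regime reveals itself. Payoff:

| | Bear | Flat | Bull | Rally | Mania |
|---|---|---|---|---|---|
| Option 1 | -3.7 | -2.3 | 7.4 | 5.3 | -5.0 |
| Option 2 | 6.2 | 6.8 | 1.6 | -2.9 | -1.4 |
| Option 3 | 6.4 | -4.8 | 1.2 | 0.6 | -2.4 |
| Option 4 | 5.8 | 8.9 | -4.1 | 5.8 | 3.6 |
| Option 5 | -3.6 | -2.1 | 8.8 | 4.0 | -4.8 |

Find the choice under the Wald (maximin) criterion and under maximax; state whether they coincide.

Row minima: Option 1=-5.0, Option 2=-2.9, Option 3=-4.8, Option 4=-4.1, Option 5=-4.8
Best worst-case = -2.9 → Option 2.
Row maxima: Option 1=7.4, Option 2=6.8, Option 3=6.4, Option 4=8.9, Option 5=8.8
Best best-case = 8.9 → Option 4.

maximin → Option 2; maximax → Option 4 (disagree)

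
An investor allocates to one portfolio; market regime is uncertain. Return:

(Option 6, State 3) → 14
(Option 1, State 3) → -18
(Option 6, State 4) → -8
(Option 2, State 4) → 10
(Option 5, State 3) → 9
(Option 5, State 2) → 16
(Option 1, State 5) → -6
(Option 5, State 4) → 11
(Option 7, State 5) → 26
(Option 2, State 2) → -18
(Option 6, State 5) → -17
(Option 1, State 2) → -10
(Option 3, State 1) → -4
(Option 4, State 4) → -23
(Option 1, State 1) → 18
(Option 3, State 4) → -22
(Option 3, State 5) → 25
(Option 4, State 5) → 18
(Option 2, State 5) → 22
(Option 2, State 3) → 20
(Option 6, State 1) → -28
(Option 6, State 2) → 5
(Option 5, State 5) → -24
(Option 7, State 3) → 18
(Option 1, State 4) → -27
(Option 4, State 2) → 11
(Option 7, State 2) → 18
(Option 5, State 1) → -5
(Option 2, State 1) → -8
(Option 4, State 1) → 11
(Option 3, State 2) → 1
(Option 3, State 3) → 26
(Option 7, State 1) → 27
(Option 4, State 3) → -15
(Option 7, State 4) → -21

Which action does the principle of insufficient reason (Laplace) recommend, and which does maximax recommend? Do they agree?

laplace → Option 7; maximax → Option 7 (agree)

Row averages: Option 1=-8.6, Option 2=5.2, Option 3=5.2, Option 4=0.4, Option 5=1.4, Option 6=-6.8, Option 7=13.6
Highest average = 13.6 → Option 7.
Row maxima: Option 1=18, Option 2=22, Option 3=26, Option 4=18, Option 5=16, Option 6=14, Option 7=27
Best best-case = 27 → Option 7.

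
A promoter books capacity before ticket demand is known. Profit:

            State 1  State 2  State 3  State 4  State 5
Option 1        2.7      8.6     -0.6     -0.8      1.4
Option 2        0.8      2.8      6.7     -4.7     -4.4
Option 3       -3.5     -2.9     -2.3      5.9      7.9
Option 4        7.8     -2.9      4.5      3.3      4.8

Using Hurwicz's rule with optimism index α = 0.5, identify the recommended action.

Option 1: 0.5·8.6 + 0.5·(-0.8) = 3.9
Option 2: 0.5·6.7 + 0.5·(-4.7) = 1
Option 3: 0.5·7.9 + 0.5·(-3.5) = 2.2
Option 4: 0.5·7.8 + 0.5·(-2.9) = 2.45
Highest Hurwicz score = 3.9 → Option 1.

Option 1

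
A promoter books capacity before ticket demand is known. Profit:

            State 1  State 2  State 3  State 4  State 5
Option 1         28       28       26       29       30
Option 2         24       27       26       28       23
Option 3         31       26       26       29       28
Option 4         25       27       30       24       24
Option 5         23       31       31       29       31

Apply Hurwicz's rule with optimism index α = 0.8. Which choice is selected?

Option 3

Option 1: 0.8·30 + 0.2·26 = 29.2
Option 2: 0.8·28 + 0.2·23 = 27
Option 3: 0.8·31 + 0.2·26 = 30
Option 4: 0.8·30 + 0.2·24 = 28.8
Option 5: 0.8·31 + 0.2·23 = 29.4
Highest Hurwicz score = 30 → Option 3.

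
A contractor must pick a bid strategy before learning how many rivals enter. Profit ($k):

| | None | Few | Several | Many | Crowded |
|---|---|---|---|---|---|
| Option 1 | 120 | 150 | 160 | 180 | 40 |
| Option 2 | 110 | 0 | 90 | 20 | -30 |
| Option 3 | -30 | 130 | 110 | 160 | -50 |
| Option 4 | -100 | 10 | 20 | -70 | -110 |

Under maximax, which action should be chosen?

Option 1

Row maxima: Option 1=180, Option 2=110, Option 3=160, Option 4=20
Best best-case = 180 → Option 1.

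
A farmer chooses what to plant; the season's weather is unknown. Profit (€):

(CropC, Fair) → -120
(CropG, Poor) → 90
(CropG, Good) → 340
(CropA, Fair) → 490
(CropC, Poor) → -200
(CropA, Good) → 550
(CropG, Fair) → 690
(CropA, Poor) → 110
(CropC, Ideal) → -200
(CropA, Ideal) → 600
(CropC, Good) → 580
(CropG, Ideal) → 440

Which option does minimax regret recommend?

CropA

Column bests: Poor=110, Fair=690, Good=580, Ideal=600.
CropA regrets: 0, 200, 30, 0 → max 200
CropG regrets: 20, 0, 240, 160 → max 240
CropC regrets: 310, 810, 0, 800 → max 810
Smallest max regret = 200 → CropA.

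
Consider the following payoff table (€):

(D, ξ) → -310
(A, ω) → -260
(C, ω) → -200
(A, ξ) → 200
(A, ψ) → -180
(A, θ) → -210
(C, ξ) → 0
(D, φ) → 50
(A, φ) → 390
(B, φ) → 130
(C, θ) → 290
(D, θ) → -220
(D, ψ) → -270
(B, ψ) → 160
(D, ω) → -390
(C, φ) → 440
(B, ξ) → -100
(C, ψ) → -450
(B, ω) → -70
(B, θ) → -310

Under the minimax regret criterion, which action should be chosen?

Column bests: θ=290, φ=440, ψ=160, ω=-70, ξ=200.
A regrets: 500, 50, 340, 190, 0 → max 500
B regrets: 600, 310, 0, 0, 300 → max 600
C regrets: 0, 0, 610, 130, 200 → max 610
D regrets: 510, 390, 430, 320, 510 → max 510
Smallest max regret = 500 → A.

A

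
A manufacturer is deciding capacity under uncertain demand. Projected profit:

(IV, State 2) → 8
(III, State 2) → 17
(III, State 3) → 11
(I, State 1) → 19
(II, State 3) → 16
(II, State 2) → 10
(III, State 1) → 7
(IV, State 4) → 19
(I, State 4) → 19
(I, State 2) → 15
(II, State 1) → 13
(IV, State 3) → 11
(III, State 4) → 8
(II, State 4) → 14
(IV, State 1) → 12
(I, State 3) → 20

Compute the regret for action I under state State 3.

Best payoff under State 3 is 20.
Regret = 20 − 20 = 0.

0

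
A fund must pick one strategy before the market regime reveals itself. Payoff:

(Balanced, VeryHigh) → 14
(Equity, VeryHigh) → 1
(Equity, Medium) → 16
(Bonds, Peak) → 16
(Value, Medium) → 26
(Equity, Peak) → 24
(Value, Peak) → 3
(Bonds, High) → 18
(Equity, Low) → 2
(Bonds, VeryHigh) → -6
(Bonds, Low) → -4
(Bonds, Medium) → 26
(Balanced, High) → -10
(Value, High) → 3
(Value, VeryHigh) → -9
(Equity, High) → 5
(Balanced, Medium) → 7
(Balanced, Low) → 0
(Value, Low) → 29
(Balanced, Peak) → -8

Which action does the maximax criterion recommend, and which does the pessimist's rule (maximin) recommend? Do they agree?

maximax → Value; maximin → Equity (disagree)

Row maxima: Bonds=26, Value=29, Balanced=14, Equity=24
Best best-case = 29 → Value.
Row minima: Bonds=-6, Value=-9, Balanced=-10, Equity=1
Best worst-case = 1 → Equity.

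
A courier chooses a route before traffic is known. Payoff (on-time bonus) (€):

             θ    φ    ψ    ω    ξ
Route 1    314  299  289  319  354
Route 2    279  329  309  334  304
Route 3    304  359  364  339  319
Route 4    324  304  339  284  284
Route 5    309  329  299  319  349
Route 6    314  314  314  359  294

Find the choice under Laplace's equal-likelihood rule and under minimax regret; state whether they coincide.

laplace → Route 3; minimax regret → Route 3 (agree)

Row averages: Route 1=315, Route 2=311, Route 3=337, Route 4=307, Route 5=321, Route 6=319
Highest average = 337 → Route 3.
Column bests: θ=324, φ=359, ψ=364, ω=359, ξ=354.
Route 1 regrets: 10, 60, 75, 40, 0 → max 75
Route 2 regrets: 45, 30, 55, 25, 50 → max 55
Route 3 regrets: 20, 0, 0, 20, 35 → max 35
Route 4 regrets: 0, 55, 25, 75, 70 → max 75
Route 5 regrets: 15, 30, 65, 40, 5 → max 65
Route 6 regrets: 10, 45, 50, 0, 60 → max 60
Smallest max regret = 35 → Route 3.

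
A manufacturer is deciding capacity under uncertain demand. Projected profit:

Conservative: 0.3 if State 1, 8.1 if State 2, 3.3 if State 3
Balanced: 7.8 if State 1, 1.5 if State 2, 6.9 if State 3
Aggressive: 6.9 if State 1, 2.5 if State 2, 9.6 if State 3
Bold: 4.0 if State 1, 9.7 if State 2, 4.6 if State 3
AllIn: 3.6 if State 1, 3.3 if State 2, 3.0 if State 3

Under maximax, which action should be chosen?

Bold

Row maxima: Conservative=8.1, Balanced=7.8, Aggressive=9.6, Bold=9.7, AllIn=3.6
Best best-case = 9.7 → Bold.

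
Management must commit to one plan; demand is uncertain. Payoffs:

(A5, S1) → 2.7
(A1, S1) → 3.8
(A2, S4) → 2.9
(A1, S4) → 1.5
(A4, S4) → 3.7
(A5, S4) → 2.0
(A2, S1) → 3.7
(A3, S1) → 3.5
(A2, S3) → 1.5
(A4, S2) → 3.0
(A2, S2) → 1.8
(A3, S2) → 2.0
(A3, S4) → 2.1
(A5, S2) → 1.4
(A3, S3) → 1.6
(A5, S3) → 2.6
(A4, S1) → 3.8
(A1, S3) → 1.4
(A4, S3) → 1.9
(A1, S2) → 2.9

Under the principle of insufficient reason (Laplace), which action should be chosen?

A4

Row averages: A1=2.4, A2=2.475, A3=2.3, A4=3.1, A5=2.175
Highest average = 3.1 → A4.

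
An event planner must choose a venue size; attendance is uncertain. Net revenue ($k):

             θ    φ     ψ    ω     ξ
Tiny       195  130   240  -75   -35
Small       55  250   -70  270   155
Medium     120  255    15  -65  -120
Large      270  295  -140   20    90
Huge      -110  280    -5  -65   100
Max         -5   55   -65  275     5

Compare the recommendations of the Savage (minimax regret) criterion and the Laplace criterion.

Column bests: θ=270, φ=295, ψ=240, ω=275, ξ=155.
Tiny regrets: 75, 165, 0, 350, 190 → max 350
Small regrets: 215, 45, 310, 5, 0 → max 310
Medium regrets: 150, 40, 225, 340, 275 → max 340
Large regrets: 0, 0, 380, 255, 65 → max 380
Huge regrets: 380, 15, 245, 340, 55 → max 380
Max regrets: 275, 240, 305, 0, 150 → max 305
Smallest max regret = 305 → Max.
Row averages: Tiny=91, Small=132, Medium=41, Large=107, Huge=40, Max=53
Highest average = 132 → Small.

minimax regret → Max; laplace → Small (disagree)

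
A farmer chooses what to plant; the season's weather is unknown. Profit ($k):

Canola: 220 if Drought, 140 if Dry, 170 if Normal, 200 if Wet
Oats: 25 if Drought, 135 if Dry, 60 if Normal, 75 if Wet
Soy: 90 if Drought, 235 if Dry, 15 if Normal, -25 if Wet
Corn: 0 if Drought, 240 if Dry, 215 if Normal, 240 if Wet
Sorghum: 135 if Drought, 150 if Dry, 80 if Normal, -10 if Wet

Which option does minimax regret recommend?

Column bests: Drought=220, Dry=240, Normal=215, Wet=240.
Canola regrets: 0, 100, 45, 40 → max 100
Oats regrets: 195, 105, 155, 165 → max 195
Soy regrets: 130, 5, 200, 265 → max 265
Corn regrets: 220, 0, 0, 0 → max 220
Sorghum regrets: 85, 90, 135, 250 → max 250
Smallest max regret = 100 → Canola.

Canola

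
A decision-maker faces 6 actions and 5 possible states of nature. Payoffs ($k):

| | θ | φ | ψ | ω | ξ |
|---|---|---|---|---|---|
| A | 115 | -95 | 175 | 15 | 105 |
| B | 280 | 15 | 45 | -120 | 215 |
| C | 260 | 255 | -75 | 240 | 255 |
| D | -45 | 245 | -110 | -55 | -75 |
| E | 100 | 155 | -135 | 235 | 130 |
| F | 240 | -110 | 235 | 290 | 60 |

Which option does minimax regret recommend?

Column bests: θ=280, φ=255, ψ=235, ω=290, ξ=255.
A regrets: 165, 350, 60, 275, 150 → max 350
B regrets: 0, 240, 190, 410, 40 → max 410
C regrets: 20, 0, 310, 50, 0 → max 310
D regrets: 325, 10, 345, 345, 330 → max 345
E regrets: 180, 100, 370, 55, 125 → max 370
F regrets: 40, 365, 0, 0, 195 → max 365
Smallest max regret = 310 → C.

C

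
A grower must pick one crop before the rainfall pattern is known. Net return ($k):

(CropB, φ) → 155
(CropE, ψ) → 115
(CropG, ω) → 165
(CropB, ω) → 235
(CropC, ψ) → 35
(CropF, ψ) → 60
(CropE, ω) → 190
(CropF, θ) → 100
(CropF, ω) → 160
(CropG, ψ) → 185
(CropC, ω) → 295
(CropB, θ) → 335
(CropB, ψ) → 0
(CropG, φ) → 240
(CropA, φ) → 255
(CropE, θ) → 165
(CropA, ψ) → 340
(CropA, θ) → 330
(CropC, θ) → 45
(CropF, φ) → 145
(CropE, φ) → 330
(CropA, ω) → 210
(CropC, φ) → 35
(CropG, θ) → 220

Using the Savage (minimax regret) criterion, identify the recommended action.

CropA

Column bests: θ=335, φ=330, ψ=340, ω=295.
CropB regrets: 0, 175, 340, 60 → max 340
CropE regrets: 170, 0, 225, 105 → max 225
CropG regrets: 115, 90, 155, 130 → max 155
CropF regrets: 235, 185, 280, 135 → max 280
CropC regrets: 290, 295, 305, 0 → max 305
CropA regrets: 5, 75, 0, 85 → max 85
Smallest max regret = 85 → CropA.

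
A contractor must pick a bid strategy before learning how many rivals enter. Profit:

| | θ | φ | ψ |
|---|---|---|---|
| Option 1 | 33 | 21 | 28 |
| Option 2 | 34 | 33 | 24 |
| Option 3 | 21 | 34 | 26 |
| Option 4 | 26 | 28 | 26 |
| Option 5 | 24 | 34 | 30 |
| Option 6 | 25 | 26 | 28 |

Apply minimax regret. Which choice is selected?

Column bests: θ=34, φ=34, ψ=30.
Option 1 regrets: 1, 13, 2 → max 13
Option 2 regrets: 0, 1, 6 → max 6
Option 3 regrets: 13, 0, 4 → max 13
Option 4 regrets: 8, 6, 4 → max 8
Option 5 regrets: 10, 0, 0 → max 10
Option 6 regrets: 9, 8, 2 → max 9
Smallest max regret = 6 → Option 2.

Option 2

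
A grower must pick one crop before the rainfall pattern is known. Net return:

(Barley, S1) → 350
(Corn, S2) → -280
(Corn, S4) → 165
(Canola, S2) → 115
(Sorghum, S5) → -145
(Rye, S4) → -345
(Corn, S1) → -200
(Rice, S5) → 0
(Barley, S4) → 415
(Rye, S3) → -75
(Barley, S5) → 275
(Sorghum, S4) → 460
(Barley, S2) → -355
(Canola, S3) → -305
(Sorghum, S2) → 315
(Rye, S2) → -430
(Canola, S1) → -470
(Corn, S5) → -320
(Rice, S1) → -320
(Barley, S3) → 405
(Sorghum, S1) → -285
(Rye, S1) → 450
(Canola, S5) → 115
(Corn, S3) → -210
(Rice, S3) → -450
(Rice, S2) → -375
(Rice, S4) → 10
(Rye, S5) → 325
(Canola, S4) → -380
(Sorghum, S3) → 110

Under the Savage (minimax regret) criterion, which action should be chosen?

Corn

Column bests: S1=450, S2=315, S3=405, S4=460, S5=325.
Corn regrets: 650, 595, 615, 295, 645 → max 650
Rice regrets: 770, 690, 855, 450, 325 → max 855
Barley regrets: 100, 670, 0, 45, 50 → max 670
Rye regrets: 0, 745, 480, 805, 0 → max 805
Canola regrets: 920, 200, 710, 840, 210 → max 920
Sorghum regrets: 735, 0, 295, 0, 470 → max 735
Smallest max regret = 650 → Corn.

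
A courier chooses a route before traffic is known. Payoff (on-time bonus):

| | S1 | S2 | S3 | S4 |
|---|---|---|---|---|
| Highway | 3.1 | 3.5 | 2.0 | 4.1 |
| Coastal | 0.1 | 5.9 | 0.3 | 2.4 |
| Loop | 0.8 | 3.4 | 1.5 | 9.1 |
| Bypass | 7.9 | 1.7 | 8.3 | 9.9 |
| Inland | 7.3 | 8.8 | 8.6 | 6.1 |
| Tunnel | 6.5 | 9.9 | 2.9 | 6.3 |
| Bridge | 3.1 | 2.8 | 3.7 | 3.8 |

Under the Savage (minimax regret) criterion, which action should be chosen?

Inland

Column bests: S1=7.9, S2=9.9, S3=8.6, S4=9.9.
Highway regrets: 4.8, 6.4, 6.6, 5.8 → max 6.6
Coastal regrets: 7.8, 4.0, 8.3, 7.5 → max 8.3
Loop regrets: 7.1, 6.5, 7.1, 0.8 → max 7.1
Bypass regrets: 0.0, 8.2, 0.3, 0.0 → max 8.2
Inland regrets: 0.6, 1.1, 0.0, 3.8 → max 3.8
Tunnel regrets: 1.4, 0.0, 5.7, 3.6 → max 5.7
Bridge regrets: 4.8, 7.1, 4.9, 6.1 → max 7.1
Smallest max regret = 3.8 → Inland.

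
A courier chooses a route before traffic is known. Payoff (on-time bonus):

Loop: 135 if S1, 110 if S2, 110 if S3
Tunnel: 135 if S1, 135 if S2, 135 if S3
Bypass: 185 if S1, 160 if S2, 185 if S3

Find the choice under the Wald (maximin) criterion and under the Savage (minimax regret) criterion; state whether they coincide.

maximin → Bypass; minimax regret → Bypass (agree)

Row minima: Loop=110, Tunnel=135, Bypass=160
Best worst-case = 160 → Bypass.
Column bests: S1=185, S2=160, S3=185.
Loop regrets: 50, 50, 75 → max 75
Tunnel regrets: 50, 25, 50 → max 50
Bypass regrets: 0, 0, 0 → max 0
Smallest max regret = 0 → Bypass.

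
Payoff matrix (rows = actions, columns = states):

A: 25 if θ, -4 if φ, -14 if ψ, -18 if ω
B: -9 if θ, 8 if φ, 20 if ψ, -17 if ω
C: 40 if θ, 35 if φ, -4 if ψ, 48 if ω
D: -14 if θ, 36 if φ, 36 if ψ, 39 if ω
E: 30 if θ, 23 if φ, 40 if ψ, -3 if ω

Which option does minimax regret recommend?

C

Column bests: θ=40, φ=36, ψ=40, ω=48.
A regrets: 15, 40, 54, 66 → max 66
B regrets: 49, 28, 20, 65 → max 65
C regrets: 0, 1, 44, 0 → max 44
D regrets: 54, 0, 4, 9 → max 54
E regrets: 10, 13, 0, 51 → max 51
Smallest max regret = 44 → C.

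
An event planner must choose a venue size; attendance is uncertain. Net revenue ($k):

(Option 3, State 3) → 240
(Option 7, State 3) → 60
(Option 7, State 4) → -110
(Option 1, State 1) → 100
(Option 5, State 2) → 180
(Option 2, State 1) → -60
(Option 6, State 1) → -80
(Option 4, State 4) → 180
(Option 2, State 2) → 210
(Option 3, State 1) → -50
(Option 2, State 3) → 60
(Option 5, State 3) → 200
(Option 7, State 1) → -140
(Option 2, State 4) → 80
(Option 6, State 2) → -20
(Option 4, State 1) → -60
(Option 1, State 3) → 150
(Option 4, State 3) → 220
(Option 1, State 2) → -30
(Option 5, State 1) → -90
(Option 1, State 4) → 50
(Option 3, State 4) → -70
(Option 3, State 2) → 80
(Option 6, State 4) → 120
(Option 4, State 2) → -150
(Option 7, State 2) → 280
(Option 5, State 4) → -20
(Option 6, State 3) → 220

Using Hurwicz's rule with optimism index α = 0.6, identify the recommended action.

Option 1: 0.6·150 + 0.4·(-30) = 78
Option 2: 0.6·210 + 0.4·(-60) = 102
Option 3: 0.6·240 + 0.4·(-70) = 116
Option 4: 0.6·220 + 0.4·(-150) = 72
Option 5: 0.6·200 + 0.4·(-90) = 84
Option 6: 0.6·220 + 0.4·(-80) = 100
Option 7: 0.6·280 + 0.4·(-140) = 112
Highest Hurwicz score = 116 → Option 3.

Option 3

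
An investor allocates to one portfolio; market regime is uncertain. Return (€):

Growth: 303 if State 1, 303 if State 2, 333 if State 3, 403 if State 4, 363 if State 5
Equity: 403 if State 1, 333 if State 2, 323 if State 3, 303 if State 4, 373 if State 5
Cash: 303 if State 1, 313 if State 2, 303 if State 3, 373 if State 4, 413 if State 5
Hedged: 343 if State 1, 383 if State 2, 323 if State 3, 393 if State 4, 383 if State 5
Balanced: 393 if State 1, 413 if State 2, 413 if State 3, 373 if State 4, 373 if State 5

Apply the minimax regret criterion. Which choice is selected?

Balanced

Column bests: State 1=403, State 2=413, State 3=413, State 4=403, State 5=413.
Growth regrets: 100, 110, 80, 0, 50 → max 110
Equity regrets: 0, 80, 90, 100, 40 → max 100
Cash regrets: 100, 100, 110, 30, 0 → max 110
Hedged regrets: 60, 30, 90, 10, 30 → max 90
Balanced regrets: 10, 0, 0, 30, 40 → max 40
Smallest max regret = 40 → Balanced.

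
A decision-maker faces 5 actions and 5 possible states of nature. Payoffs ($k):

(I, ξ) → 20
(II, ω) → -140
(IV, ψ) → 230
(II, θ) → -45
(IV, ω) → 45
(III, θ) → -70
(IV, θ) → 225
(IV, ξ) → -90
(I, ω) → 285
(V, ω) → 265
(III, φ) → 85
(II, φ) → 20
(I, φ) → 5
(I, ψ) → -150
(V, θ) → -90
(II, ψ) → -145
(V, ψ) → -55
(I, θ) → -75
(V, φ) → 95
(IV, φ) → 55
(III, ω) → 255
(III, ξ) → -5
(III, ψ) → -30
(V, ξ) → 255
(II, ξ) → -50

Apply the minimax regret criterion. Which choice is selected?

III

Column bests: θ=225, φ=95, ψ=230, ω=285, ξ=255.
I regrets: 300, 90, 380, 0, 235 → max 380
II regrets: 270, 75, 375, 425, 305 → max 425
III regrets: 295, 10, 260, 30, 260 → max 295
IV regrets: 0, 40, 0, 240, 345 → max 345
V regrets: 315, 0, 285, 20, 0 → max 315
Smallest max regret = 295 → III.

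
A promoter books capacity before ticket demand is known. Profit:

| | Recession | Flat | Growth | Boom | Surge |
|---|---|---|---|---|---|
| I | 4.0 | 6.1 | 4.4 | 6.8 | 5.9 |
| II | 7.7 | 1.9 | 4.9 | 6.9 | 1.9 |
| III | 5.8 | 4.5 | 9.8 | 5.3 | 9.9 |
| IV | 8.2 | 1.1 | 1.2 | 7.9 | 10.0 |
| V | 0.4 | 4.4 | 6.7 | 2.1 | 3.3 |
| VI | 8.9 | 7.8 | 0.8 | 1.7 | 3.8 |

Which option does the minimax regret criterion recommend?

Column bests: Recession=8.9, Flat=7.8, Growth=9.8, Boom=7.9, Surge=10.0.
I regrets: 4.9, 1.7, 5.4, 1.1, 4.1 → max 5.4
II regrets: 1.2, 5.9, 4.9, 1.0, 8.1 → max 8.1
III regrets: 3.1, 3.3, 0.0, 2.6, 0.1 → max 3.3
IV regrets: 0.7, 6.7, 8.6, 0.0, 0.0 → max 8.6
V regrets: 8.5, 3.4, 3.1, 5.8, 6.7 → max 8.5
VI regrets: 0.0, 0.0, 9.0, 6.2, 6.2 → max 9.0
Smallest max regret = 3.3 → III.

III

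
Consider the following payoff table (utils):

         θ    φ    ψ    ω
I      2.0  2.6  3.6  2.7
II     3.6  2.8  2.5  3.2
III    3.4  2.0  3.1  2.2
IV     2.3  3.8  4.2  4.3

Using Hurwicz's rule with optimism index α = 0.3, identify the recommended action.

IV

I: 0.3·3.6 + 0.7·2.0 = 2.48
II: 0.3·3.6 + 0.7·2.5 = 2.83
III: 0.3·3.4 + 0.7·2.0 = 2.42
IV: 0.3·4.3 + 0.7·2.3 = 2.9
Highest Hurwicz score = 2.9 → IV.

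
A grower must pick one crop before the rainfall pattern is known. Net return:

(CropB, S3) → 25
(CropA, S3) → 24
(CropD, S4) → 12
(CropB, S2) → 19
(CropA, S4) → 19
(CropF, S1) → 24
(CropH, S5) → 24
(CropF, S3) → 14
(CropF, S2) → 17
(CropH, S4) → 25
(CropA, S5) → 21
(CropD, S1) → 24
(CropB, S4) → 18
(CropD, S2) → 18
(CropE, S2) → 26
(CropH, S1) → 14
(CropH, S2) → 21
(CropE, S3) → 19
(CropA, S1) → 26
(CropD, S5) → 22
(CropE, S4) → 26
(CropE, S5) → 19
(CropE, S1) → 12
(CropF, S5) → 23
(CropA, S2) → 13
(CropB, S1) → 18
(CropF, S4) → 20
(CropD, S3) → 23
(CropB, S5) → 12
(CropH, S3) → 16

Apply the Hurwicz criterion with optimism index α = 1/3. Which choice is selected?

CropH: 1/3·25 + 2/3·14 = 53/3
CropD: 1/3·24 + 2/3·12 = 16
CropA: 1/3·26 + 2/3·13 = 52/3
CropB: 1/3·25 + 2/3·12 = 49/3
CropE: 1/3·26 + 2/3·12 = 50/3
CropF: 1/3·24 + 2/3·14 = 52/3
Highest Hurwicz score = 53/3 → CropH.

CropH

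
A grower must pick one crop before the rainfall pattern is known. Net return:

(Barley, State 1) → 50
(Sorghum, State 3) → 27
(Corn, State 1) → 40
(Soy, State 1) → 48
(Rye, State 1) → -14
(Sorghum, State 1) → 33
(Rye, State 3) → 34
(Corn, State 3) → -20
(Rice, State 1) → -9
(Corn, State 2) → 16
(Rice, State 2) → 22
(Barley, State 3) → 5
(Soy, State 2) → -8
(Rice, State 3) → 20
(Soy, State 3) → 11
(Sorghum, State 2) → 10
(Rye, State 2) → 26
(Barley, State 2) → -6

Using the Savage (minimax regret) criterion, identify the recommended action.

Sorghum

Column bests: State 1=50, State 2=26, State 3=34.
Sorghum regrets: 17, 16, 7 → max 17
Barley regrets: 0, 32, 29 → max 32
Rice regrets: 59, 4, 14 → max 59
Rye regrets: 64, 0, 0 → max 64
Soy regrets: 2, 34, 23 → max 34
Corn regrets: 10, 10, 54 → max 54
Smallest max regret = 17 → Sorghum.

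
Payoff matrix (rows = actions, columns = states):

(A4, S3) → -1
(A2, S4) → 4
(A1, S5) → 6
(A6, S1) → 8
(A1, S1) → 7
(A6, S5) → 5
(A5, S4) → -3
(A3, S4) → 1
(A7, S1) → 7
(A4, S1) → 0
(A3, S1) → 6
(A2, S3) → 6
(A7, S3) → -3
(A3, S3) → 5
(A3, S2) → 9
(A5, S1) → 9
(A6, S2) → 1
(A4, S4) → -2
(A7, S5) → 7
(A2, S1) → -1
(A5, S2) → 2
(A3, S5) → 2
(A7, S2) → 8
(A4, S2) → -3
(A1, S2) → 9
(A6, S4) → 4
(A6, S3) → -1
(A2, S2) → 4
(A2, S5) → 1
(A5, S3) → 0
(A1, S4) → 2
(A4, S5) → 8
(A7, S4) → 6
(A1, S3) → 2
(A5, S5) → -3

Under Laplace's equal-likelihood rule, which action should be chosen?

A1

Row averages: A1=5.2, A2=2.8, A3=4.6, A4=0.4, A5=1, A6=3.4, A7=5
Highest average = 5.2 → A1.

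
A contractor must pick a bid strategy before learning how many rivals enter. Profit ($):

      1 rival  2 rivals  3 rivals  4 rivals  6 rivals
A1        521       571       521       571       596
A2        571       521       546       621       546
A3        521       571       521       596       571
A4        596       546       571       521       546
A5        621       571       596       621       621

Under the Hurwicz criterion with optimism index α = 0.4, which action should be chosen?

A1: 0.4·596 + 0.6·521 = 551
A2: 0.4·621 + 0.6·521 = 561
A3: 0.4·596 + 0.6·521 = 551
A4: 0.4·596 + 0.6·521 = 551
A5: 0.4·621 + 0.6·571 = 591
Highest Hurwicz score = 591 → A5.

A5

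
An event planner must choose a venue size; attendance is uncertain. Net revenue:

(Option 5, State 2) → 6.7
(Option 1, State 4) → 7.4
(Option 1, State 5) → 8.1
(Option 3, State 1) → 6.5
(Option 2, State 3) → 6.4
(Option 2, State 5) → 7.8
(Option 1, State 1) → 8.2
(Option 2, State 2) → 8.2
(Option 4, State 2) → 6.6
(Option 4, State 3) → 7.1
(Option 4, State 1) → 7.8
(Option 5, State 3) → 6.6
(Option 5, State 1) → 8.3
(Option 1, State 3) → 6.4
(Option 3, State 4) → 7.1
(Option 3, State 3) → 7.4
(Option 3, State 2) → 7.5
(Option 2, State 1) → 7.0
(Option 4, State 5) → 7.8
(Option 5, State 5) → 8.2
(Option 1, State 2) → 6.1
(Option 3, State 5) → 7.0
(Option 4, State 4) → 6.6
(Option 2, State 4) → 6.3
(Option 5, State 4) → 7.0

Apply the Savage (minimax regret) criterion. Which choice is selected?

Column bests: State 1=8.3, State 2=8.2, State 3=7.4, State 4=7.4, State 5=8.2.
Option 1 regrets: 0.1, 2.1, 1.0, 0.0, 0.1 → max 2.1
Option 2 regrets: 1.3, 0.0, 1.0, 1.1, 0.4 → max 1.3
Option 3 regrets: 1.8, 0.7, 0.0, 0.3, 1.2 → max 1.8
Option 4 regrets: 0.5, 1.6, 0.3, 0.8, 0.4 → max 1.6
Option 5 regrets: 0.0, 1.5, 0.8, 0.4, 0.0 → max 1.5
Smallest max regret = 1.3 → Option 2.

Option 2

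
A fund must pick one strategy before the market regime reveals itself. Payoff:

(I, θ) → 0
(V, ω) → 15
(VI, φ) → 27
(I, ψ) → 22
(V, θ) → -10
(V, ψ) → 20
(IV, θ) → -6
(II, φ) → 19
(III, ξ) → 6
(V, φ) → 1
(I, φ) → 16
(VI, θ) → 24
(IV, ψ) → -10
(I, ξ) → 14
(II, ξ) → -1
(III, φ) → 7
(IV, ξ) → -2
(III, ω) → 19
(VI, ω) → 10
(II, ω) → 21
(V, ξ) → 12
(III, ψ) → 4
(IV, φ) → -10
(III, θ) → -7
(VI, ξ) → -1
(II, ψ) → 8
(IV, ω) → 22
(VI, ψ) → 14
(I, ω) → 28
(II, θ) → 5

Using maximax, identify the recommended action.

I

Row maxima: I=28, II=21, III=19, IV=22, V=20, VI=27
Best best-case = 28 → I.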